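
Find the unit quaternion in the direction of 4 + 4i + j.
0.6963 + 0.6963i + 0.1741j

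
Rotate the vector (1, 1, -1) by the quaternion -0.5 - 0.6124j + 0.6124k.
(-0.5, 0.388, -1.612)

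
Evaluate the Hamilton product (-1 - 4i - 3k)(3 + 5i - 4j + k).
20 - 29i - 7j + 6k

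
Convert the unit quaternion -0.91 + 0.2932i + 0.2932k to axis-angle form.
axis = (√2/2, 0, √2/2), θ = 311°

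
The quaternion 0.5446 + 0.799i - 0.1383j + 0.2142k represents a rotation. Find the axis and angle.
axis = (0.9527, -0.1649, 0.2554), θ = 114°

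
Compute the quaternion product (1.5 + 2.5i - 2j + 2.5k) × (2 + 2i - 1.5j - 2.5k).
1.25 + 16.75i + 5j + 1.5k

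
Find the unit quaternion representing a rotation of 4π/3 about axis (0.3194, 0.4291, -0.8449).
-0.5 + 0.2766i + 0.3716j - 0.7317k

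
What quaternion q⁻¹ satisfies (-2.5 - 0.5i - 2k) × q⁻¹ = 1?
-0.2381 + 0.0476i + 0.1905k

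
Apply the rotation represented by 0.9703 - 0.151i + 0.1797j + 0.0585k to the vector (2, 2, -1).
(1.19, 1.7, -2.167)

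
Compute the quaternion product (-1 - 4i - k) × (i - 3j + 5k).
9 - 4i + 22j + 7k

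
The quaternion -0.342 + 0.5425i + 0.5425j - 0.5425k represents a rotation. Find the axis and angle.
axis = (√3/3, √3/3, -√3/3), θ = 220°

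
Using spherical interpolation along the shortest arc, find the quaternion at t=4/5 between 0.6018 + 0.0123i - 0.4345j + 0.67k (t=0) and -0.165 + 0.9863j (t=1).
0.2838 + 0.0029i - 0.9456j + 0.159k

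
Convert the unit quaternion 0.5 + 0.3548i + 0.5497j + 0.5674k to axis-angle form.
axis = (0.4097, 0.6347, 0.6552), θ = 2π/3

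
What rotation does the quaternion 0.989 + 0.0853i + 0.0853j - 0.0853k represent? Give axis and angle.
axis = (√3/3, √3/3, -√3/3), θ = 17°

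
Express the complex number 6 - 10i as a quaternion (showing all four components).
6 - 10i + 0j + 0k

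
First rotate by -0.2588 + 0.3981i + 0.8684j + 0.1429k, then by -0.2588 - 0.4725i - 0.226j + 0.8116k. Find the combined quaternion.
0.3354 - 0.7178i + 0.2244j - 0.5674k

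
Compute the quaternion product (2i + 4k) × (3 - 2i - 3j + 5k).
-16 + 18i - 18j + 6k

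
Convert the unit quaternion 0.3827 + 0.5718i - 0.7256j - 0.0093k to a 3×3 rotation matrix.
[[-0.0532, -0.8227, -0.566], [-0.8369, 0.3459, -0.4242], [0.5447, 0.4512, -0.7069]]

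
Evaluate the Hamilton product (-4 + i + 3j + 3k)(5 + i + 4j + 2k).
-39 - 5i + 8k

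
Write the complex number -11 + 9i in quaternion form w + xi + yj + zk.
-11 + 9i + 0j + 0k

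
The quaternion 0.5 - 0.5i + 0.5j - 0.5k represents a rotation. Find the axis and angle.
axis = (-√3/3, √3/3, -√3/3), θ = 2π/3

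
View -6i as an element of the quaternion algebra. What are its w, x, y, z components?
0 - 6i + 0j + 0k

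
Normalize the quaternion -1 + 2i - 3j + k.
-0.2582 + 0.5164i - 0.7746j + 0.2582k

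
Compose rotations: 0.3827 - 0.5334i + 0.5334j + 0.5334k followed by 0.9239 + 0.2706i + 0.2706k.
0.3536 - 0.5336i + 0.2041j + 0.7407k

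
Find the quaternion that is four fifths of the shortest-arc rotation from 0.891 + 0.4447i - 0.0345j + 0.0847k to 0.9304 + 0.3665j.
0.9513 + 0.0946i + 0.2928j + 0.018k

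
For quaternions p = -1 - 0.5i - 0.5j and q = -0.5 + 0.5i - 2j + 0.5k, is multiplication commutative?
No: pq = -0.25 - 0.5i + 2.5j + 0.75k ≠ -0.25 + 2j - 1.75k = qp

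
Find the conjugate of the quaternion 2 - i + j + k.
2 + i - j - k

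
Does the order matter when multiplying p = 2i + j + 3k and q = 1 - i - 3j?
Yes: pq = 5 + 11i - 2j - 2k ≠ 5 - 7i + 4j + 8k = qp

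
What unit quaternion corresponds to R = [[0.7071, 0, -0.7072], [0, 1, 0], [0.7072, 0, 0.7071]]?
0.9239 - 0.3827j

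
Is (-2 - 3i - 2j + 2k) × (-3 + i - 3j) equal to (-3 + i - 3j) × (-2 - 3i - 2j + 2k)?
No: pq = 3 + 13i + 14j + 5k ≠ 3 + i + 10j - 17k = qp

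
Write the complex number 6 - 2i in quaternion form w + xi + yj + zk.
6 - 2i + 0j + 0k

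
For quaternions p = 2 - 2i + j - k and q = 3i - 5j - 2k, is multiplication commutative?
No: pq = 9 - i - 17j + 3k ≠ 9 + 13i - 3j - 11k = qp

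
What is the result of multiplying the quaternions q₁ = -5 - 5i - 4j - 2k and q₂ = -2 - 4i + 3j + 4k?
10 + 20i + 21j - 47k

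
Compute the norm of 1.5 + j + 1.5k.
2.345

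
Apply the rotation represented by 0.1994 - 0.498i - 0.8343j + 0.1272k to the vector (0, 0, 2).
(-0.919, -0.027, -1.776)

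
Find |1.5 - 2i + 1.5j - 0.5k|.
2.958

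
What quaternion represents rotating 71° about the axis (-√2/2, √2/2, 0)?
0.8141 - 0.4106i + 0.4106j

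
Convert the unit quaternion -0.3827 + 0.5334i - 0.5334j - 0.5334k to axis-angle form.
axis = (√3/3, -√3/3, -√3/3), θ = 5π/4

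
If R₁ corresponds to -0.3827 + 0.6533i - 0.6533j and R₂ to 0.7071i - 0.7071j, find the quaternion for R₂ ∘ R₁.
-0.9239 - 0.2706i + 0.2706j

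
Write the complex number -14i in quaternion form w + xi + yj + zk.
0 - 14i + 0j + 0k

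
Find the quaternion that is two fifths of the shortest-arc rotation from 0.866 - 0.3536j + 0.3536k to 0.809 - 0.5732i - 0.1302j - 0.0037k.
0.9 - 0.2474i - 0.2811j + 0.2233k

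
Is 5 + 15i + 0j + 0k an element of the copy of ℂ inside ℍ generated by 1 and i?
Yes. The quaternion 5 + 15i has j- and k-coefficients y = z = 0, so it lies in the complex subalgebra spanned by 1 and i.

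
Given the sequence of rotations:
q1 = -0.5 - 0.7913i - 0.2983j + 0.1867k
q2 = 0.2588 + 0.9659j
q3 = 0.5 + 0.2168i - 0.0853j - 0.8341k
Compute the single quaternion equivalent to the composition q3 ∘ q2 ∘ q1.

q2 · q1 = 0.1587 - 0.0245i - 0.5602j + 0.8126k
q3 · q2 · q1 = 0.7147 - 0.5144i - 0.4494j + 0.1504k
0.7147 - 0.5144i - 0.4494j + 0.1504k


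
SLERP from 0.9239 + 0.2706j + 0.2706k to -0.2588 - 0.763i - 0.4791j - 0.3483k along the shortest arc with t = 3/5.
0.6175 + 0.5235i + 0.4576j + 0.3678k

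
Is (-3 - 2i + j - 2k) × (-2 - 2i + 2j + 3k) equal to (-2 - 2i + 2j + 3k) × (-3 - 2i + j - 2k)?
No: pq = 6 + 17i + 2j - 7k ≠ 6 + 3i - 18j - 3k = qp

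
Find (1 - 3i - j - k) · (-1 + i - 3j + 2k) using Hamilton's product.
1 - i + 3j + 13k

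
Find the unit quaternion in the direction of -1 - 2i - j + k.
-0.378 - 0.7559i - 0.378j + 0.378k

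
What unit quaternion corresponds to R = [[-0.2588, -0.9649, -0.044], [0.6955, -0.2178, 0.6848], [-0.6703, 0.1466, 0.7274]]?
0.5592 - 0.2406i + 0.28j + 0.7423k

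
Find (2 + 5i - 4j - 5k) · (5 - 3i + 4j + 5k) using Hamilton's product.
66 + 19i - 22j - 7k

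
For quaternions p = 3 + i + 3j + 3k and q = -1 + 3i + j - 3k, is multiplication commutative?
No: pq = -4i + 12j - 20k ≠ 20i - 12j - 4k = qp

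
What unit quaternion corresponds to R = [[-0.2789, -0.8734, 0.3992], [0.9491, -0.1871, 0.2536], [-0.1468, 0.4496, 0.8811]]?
0.5948 + 0.0824i + 0.2295j + 0.766k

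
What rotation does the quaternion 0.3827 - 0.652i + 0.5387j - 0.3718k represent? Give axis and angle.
axis = (-0.7057, 0.5831, -0.4024), θ = 3π/4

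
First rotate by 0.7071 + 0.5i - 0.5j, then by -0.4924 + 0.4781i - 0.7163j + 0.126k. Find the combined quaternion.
-0.9454 + 0.1549i - 0.1973j + 0.2082k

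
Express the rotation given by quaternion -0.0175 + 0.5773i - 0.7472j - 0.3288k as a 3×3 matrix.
[[-0.3328, -0.8742, -0.3535], [-0.8512, 0.1172, 0.5116], [-0.4058, 0.4712, -0.7832]]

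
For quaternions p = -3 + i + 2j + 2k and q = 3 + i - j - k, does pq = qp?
No: pq = -6 + 12j + 6k ≠ -6 + 6j + 12k = qp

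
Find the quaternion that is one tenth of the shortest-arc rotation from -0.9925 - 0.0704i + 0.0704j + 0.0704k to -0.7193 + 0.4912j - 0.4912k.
-0.9907 - 0.0646i + 0.119j + 0.0103k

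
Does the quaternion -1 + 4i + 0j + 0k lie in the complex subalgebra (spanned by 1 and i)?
Yes. The quaternion -1 + 4i has j- and k-coefficients y = z = 0, so it lies in the complex subalgebra spanned by 1 and i.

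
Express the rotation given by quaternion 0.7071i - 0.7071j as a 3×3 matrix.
[[0, -1, 0], [-1, 0, 0], [0, 0, -1]]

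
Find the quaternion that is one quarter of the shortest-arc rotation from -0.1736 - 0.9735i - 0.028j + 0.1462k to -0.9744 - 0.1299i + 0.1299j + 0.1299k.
-0.4639 - 0.8699i + 0.0184j + 0.1665k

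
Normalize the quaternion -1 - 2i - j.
-0.4082 - 0.8165i - 0.4082j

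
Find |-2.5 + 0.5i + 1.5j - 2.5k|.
√15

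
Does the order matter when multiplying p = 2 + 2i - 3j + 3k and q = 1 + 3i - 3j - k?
Yes: pq = -10 + 20i + 2j + 4k ≠ -10 - 4i - 20j - 2k = qp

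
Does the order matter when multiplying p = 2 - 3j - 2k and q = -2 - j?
Yes: pq = -7 - 2i + 4j + 4k ≠ -7 + 2i + 4j + 4k = qp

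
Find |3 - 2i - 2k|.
√17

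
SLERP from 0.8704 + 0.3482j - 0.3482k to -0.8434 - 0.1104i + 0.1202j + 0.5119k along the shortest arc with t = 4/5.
0.8674 + 0.0898i - 0.025j - 0.4889k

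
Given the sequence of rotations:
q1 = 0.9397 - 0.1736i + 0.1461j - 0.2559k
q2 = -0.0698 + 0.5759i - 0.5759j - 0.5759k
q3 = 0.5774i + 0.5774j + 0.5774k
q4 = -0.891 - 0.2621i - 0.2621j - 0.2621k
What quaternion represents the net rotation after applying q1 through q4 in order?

q2 · q1 = -0.0288 + 0.7848i - 0.304j - 0.5391k
q3 · q2 · q1 = 0.0337 - 0.1524i + 0.7478j - 0.6453k
q4 · q3 · q2 · q1 = -0.0431 + 0.4921i - 0.8043j + 0.3302k
-0.0431 + 0.4921i - 0.8043j + 0.3302k


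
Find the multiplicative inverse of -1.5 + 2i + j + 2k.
-0.1333 - 0.1778i - 0.0889j - 0.1778k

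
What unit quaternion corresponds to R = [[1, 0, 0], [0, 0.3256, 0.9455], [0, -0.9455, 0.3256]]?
0.8141 - 0.5807i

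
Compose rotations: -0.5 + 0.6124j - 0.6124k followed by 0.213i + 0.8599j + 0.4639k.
-0.2425 - 0.9172i - 0.2995j - 0.1015k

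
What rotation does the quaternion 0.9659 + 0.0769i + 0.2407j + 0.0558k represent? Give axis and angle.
axis = (0.2972, 0.9302, 0.2156), θ = π/6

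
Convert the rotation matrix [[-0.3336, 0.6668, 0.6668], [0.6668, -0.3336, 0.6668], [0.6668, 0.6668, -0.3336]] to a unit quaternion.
0.5774i + 0.5774j + 0.5774k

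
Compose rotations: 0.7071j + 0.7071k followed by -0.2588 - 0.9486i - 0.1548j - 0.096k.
0.1773 - 0.0416i + 0.4878j - 0.8538k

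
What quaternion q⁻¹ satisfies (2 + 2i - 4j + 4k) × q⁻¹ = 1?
0.05 - 0.05i + 0.1j - 0.1k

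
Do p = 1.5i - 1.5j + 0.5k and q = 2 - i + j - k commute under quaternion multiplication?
No: pq = 3.5 + 4i - 2j + k ≠ 3.5 + 2i - 4j + k = qp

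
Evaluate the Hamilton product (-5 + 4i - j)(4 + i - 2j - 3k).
-26 + 14i + 18j + 8k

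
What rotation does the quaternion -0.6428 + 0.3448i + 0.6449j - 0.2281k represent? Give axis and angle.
axis = (0.4501, 0.8419, -0.2978), θ = 260°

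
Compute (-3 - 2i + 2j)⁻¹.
-0.1765 + 0.1176i - 0.1176j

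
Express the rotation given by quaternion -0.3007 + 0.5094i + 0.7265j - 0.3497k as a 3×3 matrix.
[[-0.3002, 0.5298, -0.7932], [0.9505, 0.2364, -0.2018], [0.0806, -0.8145, -0.5746]]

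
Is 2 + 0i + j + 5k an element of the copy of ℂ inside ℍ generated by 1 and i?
No. The quaternion 2 + j + 5k has j-coefficient y = 1 and k-coefficient z = 5, not both zero, so it does not lie in the complex subalgebra spanned by 1 and i.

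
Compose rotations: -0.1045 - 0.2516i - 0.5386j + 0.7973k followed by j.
0.5386 + 0.7973i - 0.1045j + 0.2516k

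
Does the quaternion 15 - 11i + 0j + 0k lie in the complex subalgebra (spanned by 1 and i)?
Yes. The quaternion 15 - 11i has j- and k-coefficients y = z = 0, so it lies in the complex subalgebra spanned by 1 and i.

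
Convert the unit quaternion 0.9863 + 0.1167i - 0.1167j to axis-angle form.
axis = (√2/2, -√2/2, 0), θ = 19°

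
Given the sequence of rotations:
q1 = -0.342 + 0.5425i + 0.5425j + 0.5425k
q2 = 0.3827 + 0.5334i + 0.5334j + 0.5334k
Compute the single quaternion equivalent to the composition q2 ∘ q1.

q2 · q1 = -0.999 + 0.0252i + 0.0252j + 0.0252k
-0.999 + 0.0252i + 0.0252j + 0.0252k


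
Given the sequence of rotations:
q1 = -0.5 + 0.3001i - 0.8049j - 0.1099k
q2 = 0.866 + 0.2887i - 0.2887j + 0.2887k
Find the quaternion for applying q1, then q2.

q2 · q1 = -0.7203 + 0.3796i - 0.4343j - 0.3853k
-0.7203 + 0.3796i - 0.4343j - 0.3853k


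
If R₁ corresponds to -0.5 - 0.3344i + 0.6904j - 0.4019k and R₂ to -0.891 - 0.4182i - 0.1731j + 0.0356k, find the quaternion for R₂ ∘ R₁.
0.4395 + 0.552i - 0.7086j - 0.0063k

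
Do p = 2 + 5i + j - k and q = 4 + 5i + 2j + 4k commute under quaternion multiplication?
No: pq = -15 + 36i - 17j + 9k ≠ -15 + 24i + 33j - k = qp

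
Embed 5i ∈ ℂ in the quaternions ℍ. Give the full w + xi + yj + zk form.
0 + 5i + 0j + 0k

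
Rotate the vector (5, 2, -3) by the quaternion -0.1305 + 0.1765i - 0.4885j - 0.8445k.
(-4.792, -3.351, -1.951)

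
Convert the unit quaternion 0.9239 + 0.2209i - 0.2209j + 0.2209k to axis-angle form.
axis = (√3/3, -√3/3, √3/3), θ = π/4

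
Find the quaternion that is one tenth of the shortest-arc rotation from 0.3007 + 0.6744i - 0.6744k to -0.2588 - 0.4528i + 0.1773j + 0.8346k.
0.2979 + 0.6552i - 0.0181j - 0.694k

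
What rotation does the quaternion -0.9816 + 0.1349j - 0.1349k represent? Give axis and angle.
axis = (0, √2/2, -√2/2), θ = 338°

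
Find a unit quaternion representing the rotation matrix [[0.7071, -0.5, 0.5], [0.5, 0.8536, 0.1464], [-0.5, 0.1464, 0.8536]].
0.9239 + 0.2706j + 0.2706k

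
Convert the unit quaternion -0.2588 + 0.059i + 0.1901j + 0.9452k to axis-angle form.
axis = (0.0611, 0.1968, 0.9785), θ = 7π/6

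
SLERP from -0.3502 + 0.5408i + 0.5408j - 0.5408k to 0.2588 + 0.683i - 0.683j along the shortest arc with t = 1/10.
-0.38 + 0.4265i + 0.6288j - 0.5276k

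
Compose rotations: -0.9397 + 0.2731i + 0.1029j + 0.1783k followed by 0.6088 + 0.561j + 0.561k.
-0.7298 + 0.2086i - 0.3113j - 0.5718k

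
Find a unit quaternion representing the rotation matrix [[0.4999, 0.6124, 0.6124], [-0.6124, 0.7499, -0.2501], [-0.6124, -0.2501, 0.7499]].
0.866 + 0.3536j - 0.3536k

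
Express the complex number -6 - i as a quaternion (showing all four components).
-6 - i + 0j + 0k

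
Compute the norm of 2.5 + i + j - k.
3.041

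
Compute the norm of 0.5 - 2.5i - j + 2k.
3.391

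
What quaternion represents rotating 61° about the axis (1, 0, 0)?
0.8616 + 0.5075i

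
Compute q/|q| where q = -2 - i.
-0.8944 - 0.4472i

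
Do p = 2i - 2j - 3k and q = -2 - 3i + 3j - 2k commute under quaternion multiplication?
No: pq = 6 + 9i + 17j + 6k ≠ 6 - 17i - 9j + 6k = qp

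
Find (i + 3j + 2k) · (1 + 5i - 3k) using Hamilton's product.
1 - 8i + 16j - 13k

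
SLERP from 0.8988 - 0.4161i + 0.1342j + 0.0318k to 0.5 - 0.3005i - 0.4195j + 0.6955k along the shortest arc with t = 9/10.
0.5721 - 0.3291i - 0.3746j + 0.6512k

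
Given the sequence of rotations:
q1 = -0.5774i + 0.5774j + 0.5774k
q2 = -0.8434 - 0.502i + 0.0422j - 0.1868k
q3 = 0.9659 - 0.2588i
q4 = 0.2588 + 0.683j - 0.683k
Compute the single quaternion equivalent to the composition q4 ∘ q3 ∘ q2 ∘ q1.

q2 · q1 = -0.2064 + 0.6192i - 0.0893j - 0.7525k
q3 · q2 · q1 = -0.0391 + 0.6515i - 0.281j - 0.7037k
q4 · q3 · q2 · q1 = -0.2988 - 0.5039i - 0.5444j - 0.6004k
-0.2988 - 0.5039i - 0.5444j - 0.6004k


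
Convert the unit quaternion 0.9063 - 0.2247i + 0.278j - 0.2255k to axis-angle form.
axis = (-0.5317, 0.6578, -0.5336), θ = 50°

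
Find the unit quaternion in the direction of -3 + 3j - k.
-0.6882 + 0.6882j - 0.2294k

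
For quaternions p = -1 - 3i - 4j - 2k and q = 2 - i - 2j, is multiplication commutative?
No: pq = -13 - 9i - 4j - 2k ≠ -13 - i - 8j - 6k = qp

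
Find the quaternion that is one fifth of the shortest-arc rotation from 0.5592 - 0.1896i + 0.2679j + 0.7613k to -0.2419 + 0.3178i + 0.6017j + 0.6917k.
0.4222 - 0.0864i + 0.3751j + 0.8207k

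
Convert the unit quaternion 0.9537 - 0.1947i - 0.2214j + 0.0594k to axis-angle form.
axis = (-0.6474, -0.7361, 0.1975), θ = 35°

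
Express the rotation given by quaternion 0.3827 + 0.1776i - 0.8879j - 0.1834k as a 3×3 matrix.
[[-0.644, -0.175, -0.7447], [-0.4558, 0.8696, 0.1897], [0.6145, 0.4616, -0.6398]]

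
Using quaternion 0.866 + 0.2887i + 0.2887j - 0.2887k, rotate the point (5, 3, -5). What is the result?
(3.667, 3.667, -5.667)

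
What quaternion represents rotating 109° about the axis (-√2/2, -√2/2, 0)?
0.5807 - 0.5757i - 0.5757j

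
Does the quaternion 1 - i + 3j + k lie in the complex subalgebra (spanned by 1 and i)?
No. The quaternion 1 - i + 3j + k has j-coefficient y = 3 and k-coefficient z = 1, not both zero, so it does not lie in the complex subalgebra spanned by 1 and i.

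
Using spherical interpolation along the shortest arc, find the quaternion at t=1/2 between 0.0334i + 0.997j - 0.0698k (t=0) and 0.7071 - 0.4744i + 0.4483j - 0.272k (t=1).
0.4152 - 0.259i + 0.8487j - 0.2007k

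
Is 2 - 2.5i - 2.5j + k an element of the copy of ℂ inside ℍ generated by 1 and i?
No. The quaternion 2 - 2.5i - 2.5j + k has j-coefficient y = -2.5 and k-coefficient z = 1, not both zero, so it does not lie in the complex subalgebra spanned by 1 and i.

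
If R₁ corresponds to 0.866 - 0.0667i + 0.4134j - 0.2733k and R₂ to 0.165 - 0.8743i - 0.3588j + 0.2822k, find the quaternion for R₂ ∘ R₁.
0.31 - 0.7868i - 0.5003j - 0.1861k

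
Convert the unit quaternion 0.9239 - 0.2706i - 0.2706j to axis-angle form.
axis = (-√2/2, -√2/2, 0), θ = π/4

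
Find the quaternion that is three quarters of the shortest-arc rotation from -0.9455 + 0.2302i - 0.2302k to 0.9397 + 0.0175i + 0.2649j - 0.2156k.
-0.9722 + 0.0473i - 0.2038j + 0.1051k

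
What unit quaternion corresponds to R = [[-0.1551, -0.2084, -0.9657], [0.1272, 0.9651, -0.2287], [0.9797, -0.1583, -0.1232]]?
0.6494 + 0.0271i - 0.7489j + 0.1292k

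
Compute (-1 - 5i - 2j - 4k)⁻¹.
-0.0217 + 0.1087i + 0.0435j + 0.087k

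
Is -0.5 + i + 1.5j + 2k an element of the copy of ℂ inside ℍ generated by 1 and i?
No. The quaternion -0.5 + i + 1.5j + 2k has j-coefficient y = 1.5 and k-coefficient z = 2, not both zero, so it does not lie in the complex subalgebra spanned by 1 and i.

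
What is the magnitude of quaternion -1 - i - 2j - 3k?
√15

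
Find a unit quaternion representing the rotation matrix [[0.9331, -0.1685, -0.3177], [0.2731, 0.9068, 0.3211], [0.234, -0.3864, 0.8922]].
0.9659 - 0.1831i - 0.1428j + 0.1143k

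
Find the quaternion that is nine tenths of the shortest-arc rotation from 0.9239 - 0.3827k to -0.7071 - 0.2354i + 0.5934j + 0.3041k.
0.7466 + 0.2152i - 0.5425j - 0.3195k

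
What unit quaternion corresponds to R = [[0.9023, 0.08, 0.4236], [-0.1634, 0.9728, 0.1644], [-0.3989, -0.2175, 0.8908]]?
0.9703 - 0.0984i + 0.2119j - 0.0627k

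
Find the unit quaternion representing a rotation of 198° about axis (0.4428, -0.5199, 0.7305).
-0.1564 + 0.4373i - 0.5135j + 0.7215k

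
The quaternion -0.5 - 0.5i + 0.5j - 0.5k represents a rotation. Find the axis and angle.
axis = (-√3/3, √3/3, -√3/3), θ = 4π/3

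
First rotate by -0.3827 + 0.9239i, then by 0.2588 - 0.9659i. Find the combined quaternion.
0.7934 + 0.6088i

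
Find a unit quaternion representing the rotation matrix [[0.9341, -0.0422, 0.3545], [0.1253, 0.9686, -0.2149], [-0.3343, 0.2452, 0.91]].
0.9763 + 0.1178i + 0.1764j + 0.0429k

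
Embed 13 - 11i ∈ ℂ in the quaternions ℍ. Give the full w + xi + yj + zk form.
13 - 11i + 0j + 0k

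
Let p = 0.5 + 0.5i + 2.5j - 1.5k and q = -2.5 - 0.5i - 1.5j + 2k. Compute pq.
5.75 + 1.25i - 7.25j + 5.25k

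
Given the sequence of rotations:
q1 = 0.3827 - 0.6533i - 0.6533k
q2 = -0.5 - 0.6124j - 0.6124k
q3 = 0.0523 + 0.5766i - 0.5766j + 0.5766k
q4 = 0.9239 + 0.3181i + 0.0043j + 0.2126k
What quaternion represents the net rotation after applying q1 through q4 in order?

q2 · q1 = -0.5914 + 0.7267i + 0.1657j - 0.3078k
q3 · q2 · q1 = -0.1769 - 0.2211i + 0.9462j + 0.1575k
q4 · q3 · q2 · q1 = -0.1307 - 0.461i + 0.7763j + 0.4098k
-0.1307 - 0.461i + 0.7763j + 0.4098k


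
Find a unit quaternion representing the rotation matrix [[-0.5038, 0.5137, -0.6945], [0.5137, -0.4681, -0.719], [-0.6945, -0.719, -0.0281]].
-0.4981i - 0.5157j + 0.6971k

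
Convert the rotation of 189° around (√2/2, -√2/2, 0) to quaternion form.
-0.0785 + 0.7049i - 0.7049j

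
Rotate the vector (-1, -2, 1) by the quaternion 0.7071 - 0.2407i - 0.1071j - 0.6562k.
(-1.911, 1.312, 0.794)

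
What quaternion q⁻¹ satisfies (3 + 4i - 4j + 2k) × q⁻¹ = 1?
0.0667 - 0.0889i + 0.0889j - 0.0444k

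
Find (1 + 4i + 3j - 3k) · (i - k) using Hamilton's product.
-7 - 2i + j - 4k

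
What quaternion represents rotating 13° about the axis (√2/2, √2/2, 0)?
0.9936 + 0.08i + 0.08j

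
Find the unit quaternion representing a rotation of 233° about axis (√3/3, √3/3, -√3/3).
-0.4462 + 0.5167i + 0.5167j - 0.5167k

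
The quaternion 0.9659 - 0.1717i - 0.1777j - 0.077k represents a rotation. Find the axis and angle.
axis = (-0.6634, -0.6866, -0.2975), θ = π/6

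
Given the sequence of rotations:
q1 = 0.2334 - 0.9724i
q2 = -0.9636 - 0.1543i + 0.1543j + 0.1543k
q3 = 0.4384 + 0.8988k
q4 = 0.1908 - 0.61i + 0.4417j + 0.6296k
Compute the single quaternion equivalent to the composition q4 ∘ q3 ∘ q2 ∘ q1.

q2 · q1 = -0.3749 + 0.901i - 0.114j + 0.1861k
q3 · q2 · q1 = -0.3316 + 0.4975i + 0.7598j - 0.2554k
q4 · q3 · q2 · q1 = 0.0654 - 0.294i + 0.1559j - 0.9407k
0.0654 - 0.294i + 0.1559j - 0.9407k


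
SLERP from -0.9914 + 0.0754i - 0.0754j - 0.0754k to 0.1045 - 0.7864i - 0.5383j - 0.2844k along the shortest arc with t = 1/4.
-0.9269 + 0.3516i + 0.1267j + 0.0351k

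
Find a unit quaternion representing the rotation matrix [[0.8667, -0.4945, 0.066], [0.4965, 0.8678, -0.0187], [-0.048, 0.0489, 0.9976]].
0.9659 + 0.0175i + 0.0295j + 0.2565k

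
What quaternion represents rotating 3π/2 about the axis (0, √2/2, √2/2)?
-0.7071 + 0.5j + 0.5k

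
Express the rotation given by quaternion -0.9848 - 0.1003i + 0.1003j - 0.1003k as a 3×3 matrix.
[[0.9598, -0.2177, -0.1774], [0.1774, 0.9598, -0.2177], [0.2177, 0.1774, 0.9598]]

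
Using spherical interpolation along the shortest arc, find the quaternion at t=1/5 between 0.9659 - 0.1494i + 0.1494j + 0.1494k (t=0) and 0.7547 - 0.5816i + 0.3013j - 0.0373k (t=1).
0.9452 - 0.2437i + 0.1849j + 0.1139k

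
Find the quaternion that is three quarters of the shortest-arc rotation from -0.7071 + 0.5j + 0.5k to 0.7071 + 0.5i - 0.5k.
-0.7436 - 0.39i + 0.1358j + 0.5258k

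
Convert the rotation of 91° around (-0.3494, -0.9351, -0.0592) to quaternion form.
0.7009 - 0.2492i - 0.667j - 0.0422k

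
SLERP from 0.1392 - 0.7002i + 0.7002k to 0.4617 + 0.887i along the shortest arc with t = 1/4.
-0.0225 - 0.8245i + 0.5654k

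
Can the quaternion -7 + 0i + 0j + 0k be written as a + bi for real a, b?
Yes. The quaternion -7 has j- and k-coefficients y = z = 0, so it lies in the complex subalgebra spanned by 1 and i.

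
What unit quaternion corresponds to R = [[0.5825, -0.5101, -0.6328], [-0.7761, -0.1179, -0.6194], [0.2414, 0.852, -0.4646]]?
0.5 + 0.7357i - 0.4371j - 0.133k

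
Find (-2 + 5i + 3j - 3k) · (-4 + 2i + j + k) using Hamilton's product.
-2 - 18i - 25j + 9k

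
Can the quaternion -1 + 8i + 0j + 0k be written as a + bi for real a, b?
Yes. The quaternion -1 + 8i has j- and k-coefficients y = z = 0, so it lies in the complex subalgebra spanned by 1 and i.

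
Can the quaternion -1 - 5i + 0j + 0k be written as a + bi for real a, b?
Yes. The quaternion -1 - 5i has j- and k-coefficients y = z = 0, so it lies in the complex subalgebra spanned by 1 and i.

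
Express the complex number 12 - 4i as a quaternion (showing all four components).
12 - 4i + 0j + 0k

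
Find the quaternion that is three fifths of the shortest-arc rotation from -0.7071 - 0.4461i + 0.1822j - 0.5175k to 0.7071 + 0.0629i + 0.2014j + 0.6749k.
-0.7359 - 0.226i - 0.0489j - 0.6364k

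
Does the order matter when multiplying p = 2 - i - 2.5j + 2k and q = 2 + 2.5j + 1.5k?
Yes: pq = 7.25 - 10.75i + 1.5j + 4.5k ≠ 7.25 + 6.75i - 1.5j + 9.5k = qp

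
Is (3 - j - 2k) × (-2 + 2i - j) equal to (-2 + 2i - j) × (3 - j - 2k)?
No: pq = -7 + 4i - 5j + 6k ≠ -7 + 8i + 3j + 2k = qp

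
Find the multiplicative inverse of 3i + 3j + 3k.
-0.1111i - 0.1111j - 0.1111k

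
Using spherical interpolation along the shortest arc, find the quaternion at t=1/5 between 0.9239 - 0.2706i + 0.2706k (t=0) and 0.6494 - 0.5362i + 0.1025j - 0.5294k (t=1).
0.9296 - 0.352i + 0.0236j + 0.1065k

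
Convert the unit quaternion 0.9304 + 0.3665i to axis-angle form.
axis = (1, 0, 0), θ = 43°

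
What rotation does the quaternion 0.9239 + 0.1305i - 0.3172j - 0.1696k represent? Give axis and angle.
axis = (0.3411, -0.829, -0.4432), θ = π/4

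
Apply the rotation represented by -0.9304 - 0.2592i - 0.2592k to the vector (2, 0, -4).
(1.194, 2.894, -3.194)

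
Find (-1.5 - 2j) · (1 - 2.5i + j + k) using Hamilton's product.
0.5 + 1.75i - 3.5j - 6.5k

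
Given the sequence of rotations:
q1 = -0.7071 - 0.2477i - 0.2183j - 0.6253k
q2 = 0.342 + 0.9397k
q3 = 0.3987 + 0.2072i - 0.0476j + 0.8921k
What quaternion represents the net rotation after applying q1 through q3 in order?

q2 · q1 = 0.3458 + 0.1204i - 0.3074j - 0.8783k
q3 · q2 · q1 = 0.8818 + 0.4357i + 0.1504j - 0.0997k
0.8818 + 0.4357i + 0.1504j - 0.0997k


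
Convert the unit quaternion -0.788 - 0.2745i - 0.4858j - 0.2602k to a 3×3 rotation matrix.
[[0.3926, -0.1434, 0.9085], [0.6768, 0.7139, -0.1798], [-0.6228, 0.6854, 0.3773]]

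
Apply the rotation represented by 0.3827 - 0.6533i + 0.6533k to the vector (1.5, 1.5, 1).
(-1.384, 0.189, -1.884)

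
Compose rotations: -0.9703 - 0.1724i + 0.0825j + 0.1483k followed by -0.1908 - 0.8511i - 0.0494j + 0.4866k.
-0.0297 + 0.8112i + 0.0745j - 0.5792k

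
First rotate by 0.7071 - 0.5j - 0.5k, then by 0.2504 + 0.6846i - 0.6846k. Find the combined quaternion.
-0.1652 + 0.1418i + 0.2171j - 0.9516k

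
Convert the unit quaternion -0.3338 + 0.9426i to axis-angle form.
axis = (1, 0, 0), θ = 219°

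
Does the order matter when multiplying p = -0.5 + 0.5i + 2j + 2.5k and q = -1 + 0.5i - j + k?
Yes: pq = -0.25 + 3.75i - 0.75j - 4.5k ≠ -0.25 - 5.25i - 2.25j - 1.5k = qp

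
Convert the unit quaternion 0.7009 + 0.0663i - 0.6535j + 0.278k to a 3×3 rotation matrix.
[[-0.0087, -0.4764, -0.8792], [0.303, 0.8366, -0.4563], [0.9529, -0.2704, 0.1371]]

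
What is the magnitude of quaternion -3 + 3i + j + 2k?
√23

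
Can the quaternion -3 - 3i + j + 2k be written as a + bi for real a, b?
No. The quaternion -3 - 3i + j + 2k has j-coefficient y = 1 and k-coefficient z = 2, not both zero, so it does not lie in the complex subalgebra spanned by 1 and i.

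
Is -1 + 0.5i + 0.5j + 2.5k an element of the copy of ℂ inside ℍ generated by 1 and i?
No. The quaternion -1 + 0.5i + 0.5j + 2.5k has j-coefficient y = 0.5 and k-coefficient z = 2.5, not both zero, so it does not lie in the complex subalgebra spanned by 1 and i.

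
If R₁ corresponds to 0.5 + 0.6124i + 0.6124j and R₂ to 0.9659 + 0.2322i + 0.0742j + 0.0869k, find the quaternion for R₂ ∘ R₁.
0.2953 + 0.6544i + 0.6818j + 0.1402k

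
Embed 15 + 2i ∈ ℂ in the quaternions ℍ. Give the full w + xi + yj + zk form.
15 + 2i + 0j + 0k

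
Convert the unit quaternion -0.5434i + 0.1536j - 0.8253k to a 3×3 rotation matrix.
[[-0.4094, -0.1669, 0.8969], [-0.1669, -0.9528, -0.2535], [0.8969, -0.2535, 0.3622]]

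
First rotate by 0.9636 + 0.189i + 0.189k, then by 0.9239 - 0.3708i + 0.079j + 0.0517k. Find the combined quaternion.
0.9506 - 0.1678i + 0.156j + 0.2095k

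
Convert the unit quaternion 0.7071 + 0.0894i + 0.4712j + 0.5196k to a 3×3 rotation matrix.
[[0.016, -0.6506, 0.7593], [0.8191, 0.444, 0.3632], [-0.5735, 0.6161, 0.54]]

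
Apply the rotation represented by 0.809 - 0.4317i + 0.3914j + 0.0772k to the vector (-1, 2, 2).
(-0.474, 2.962, 0.066)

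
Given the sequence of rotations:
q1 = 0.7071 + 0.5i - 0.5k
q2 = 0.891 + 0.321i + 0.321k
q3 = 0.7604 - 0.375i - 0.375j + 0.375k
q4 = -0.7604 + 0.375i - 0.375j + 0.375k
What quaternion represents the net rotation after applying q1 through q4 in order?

q2 · q1 = 0.63 + 0.6725i + 0.321j - 0.2185k
q3 · q2 · q1 = 0.9336 + 0.2367i + 0.1781j + 0.2019k
q4 · q3 · q2 · q1 = -0.8076 + 0.0276i - 0.4725j + 0.3521k
-0.8076 + 0.0276i - 0.4725j + 0.3521k


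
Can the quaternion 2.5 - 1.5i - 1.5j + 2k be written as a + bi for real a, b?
No. The quaternion 2.5 - 1.5i - 1.5j + 2k has j-coefficient y = -1.5 and k-coefficient z = 2, not both zero, so it does not lie in the complex subalgebra spanned by 1 and i.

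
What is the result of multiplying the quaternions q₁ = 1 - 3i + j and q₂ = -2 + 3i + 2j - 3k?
5 + 6i - 9j - 12k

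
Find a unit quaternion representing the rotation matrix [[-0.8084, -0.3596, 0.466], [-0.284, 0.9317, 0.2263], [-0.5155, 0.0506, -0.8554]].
0.2588 - 0.1697i + 0.9481j + 0.073k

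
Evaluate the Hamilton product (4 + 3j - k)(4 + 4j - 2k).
2 - 2i + 28j - 12k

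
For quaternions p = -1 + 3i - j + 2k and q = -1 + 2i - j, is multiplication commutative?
No: pq = -6 - 3i + 6j - 3k ≠ -6 - 7i - 2j - k = qp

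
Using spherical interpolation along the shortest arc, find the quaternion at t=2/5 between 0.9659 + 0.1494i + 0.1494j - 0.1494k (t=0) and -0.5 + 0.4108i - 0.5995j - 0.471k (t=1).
0.9072 - 0.0941i + 0.3911j + 0.123k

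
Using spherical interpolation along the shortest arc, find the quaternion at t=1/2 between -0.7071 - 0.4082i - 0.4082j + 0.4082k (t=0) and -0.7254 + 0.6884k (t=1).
-0.7563 - 0.2155i - 0.2155j + 0.5789k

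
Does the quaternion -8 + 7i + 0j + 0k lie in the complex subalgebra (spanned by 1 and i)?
Yes. The quaternion -8 + 7i has j- and k-coefficients y = z = 0, so it lies in the complex subalgebra spanned by 1 and i.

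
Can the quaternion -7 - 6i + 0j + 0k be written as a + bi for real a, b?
Yes. The quaternion -7 - 6i has j- and k-coefficients y = z = 0, so it lies in the complex subalgebra spanned by 1 and i.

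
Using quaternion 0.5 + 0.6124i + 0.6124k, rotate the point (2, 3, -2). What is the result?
(-2.837, 0.949, 2.837)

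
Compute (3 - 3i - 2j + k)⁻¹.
0.1304 + 0.1304i + 0.087j - 0.0435k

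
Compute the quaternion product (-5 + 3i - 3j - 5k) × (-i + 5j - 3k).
3 + 39i - 11j + 27k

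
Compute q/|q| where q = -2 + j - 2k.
-0.6667 + 0.3333j - 0.6667k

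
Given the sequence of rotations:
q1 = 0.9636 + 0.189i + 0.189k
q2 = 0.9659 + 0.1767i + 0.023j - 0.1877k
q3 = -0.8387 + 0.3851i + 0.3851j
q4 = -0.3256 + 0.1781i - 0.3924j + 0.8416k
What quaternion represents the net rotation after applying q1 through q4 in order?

q2 · q1 = 0.9328 + 0.3572i - 0.0467j - 0.0027k
q3 · q2 · q1 = -0.9019 + 0.0586i + 0.3994j - 0.1533k
q4 · q3 · q2 · q1 = 0.569 - 0.4557i + 0.3005j - 0.615k
0.569 - 0.4557i + 0.3005j - 0.615k


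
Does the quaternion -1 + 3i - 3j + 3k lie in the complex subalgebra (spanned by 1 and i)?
No. The quaternion -1 + 3i - 3j + 3k has j-coefficient y = -3 and k-coefficient z = 3, not both zero, so it does not lie in the complex subalgebra spanned by 1 and i.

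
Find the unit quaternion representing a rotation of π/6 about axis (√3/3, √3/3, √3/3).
0.9659 + 0.1494i + 0.1494j + 0.1494k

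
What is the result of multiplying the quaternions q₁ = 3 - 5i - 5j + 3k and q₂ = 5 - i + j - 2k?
21 - 21i - 35j - k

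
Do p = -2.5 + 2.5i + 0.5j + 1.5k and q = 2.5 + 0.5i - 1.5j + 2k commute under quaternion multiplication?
No: pq = -9.75 + 8.25i + 0.75j - 5.25k ≠ -9.75 + 1.75i + 9.25j + 2.75k = qp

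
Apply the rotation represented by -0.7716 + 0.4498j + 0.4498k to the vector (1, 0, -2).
(1.579, -1.503, -0.497)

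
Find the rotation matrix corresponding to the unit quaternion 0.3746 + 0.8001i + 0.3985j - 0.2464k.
[[0.561, 0.8223, -0.0957], [0.4531, -0.4017, -0.7958], [-0.6928, 0.4031, -0.5979]]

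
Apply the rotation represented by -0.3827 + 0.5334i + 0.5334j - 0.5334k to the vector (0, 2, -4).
(4.231, 0.367, -1.402)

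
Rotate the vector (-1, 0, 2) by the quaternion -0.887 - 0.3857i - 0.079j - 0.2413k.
(-0.218, -1.781, 1.334)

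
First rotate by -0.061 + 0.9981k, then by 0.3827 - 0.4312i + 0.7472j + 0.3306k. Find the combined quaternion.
-0.3533 + 0.7721i + 0.3848j + 0.3618k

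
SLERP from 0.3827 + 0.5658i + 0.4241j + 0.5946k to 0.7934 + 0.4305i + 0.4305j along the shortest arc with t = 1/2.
0.6323 + 0.5356i + 0.4595j + 0.3197k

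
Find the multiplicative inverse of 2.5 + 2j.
0.2439 - 0.1951j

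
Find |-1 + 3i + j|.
√11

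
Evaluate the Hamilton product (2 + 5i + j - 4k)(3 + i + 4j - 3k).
-15 + 30i + 22j + k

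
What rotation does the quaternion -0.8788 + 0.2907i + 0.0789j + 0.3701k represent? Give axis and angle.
axis = (0.6092, 0.1653, 0.7756), θ = 303°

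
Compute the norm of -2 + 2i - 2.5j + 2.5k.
4.528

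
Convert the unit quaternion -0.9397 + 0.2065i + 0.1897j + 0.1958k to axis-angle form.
axis = (0.6038, 0.5547, 0.5725), θ = 320°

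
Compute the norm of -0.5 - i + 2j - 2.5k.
3.391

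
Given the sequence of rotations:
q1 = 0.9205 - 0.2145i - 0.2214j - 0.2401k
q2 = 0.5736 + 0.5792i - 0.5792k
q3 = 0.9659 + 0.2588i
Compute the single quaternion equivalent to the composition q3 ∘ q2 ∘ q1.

q2 · q1 = 0.5132 + 0.2819i + 0.1363j - 0.7991k
q3 · q2 · q1 = 0.4227 + 0.4051i + 0.3385j - 0.7366k
0.4227 + 0.4051i + 0.3385j - 0.7366k


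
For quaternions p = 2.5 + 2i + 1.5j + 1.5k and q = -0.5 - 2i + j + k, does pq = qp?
No: pq = -0.25 - 6i - 3.25j + 6.75k ≠ -0.25 - 6i + 6.75j - 3.25k = qp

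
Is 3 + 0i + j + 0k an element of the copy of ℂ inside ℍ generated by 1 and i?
No. The quaternion 3 + j has j-coefficient y = 1 and k-coefficient z = 0, not both zero, so it does not lie in the complex subalgebra spanned by 1 and i.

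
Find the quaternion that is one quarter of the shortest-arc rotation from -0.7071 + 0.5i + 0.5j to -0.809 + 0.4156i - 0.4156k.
-0.7663 + 0.4998i + 0.388j - 0.1117k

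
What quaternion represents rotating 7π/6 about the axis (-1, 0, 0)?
-0.2588 - 0.9659i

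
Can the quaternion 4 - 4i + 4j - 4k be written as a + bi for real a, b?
No. The quaternion 4 - 4i + 4j - 4k has j-coefficient y = 4 and k-coefficient z = -4, not both zero, so it does not lie in the complex subalgebra spanned by 1 and i.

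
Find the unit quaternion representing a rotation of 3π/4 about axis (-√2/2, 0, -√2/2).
0.3827 - 0.6533i - 0.6533k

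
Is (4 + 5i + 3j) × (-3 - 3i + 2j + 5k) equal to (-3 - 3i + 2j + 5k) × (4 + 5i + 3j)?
No: pq = -3 - 12i - 26j + 39k ≠ -3 - 42i + 24j + k = qp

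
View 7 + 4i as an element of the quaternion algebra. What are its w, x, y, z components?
7 + 4i + 0j + 0k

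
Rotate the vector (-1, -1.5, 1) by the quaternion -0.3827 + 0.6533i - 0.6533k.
(-0.25, 1.061, 1.75)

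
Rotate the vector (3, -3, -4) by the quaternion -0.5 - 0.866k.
(1.098, 4.098, -4)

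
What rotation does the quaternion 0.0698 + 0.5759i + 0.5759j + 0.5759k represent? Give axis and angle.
axis = (√3/3, √3/3, √3/3), θ = 172°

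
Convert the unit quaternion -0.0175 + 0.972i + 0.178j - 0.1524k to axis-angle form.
axis = (0.9721, 0.178, -0.1524), θ = 182°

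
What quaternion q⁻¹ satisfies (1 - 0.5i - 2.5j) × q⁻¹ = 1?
0.1333 + 0.0667i + 0.3333j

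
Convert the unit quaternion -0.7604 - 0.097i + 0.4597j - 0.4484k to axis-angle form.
axis = (-0.1494, 0.7078, -0.6904), θ = 279°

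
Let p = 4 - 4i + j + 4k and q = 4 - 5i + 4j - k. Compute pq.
-4 - 53i - 4j + k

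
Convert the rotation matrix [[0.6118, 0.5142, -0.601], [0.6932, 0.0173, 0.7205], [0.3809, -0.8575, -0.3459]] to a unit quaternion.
0.5664 - 0.6965i - 0.4334j + 0.079k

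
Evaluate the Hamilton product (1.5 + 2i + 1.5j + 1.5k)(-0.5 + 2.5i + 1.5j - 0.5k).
-7.25 - 0.25i + 6.25j - 2.25k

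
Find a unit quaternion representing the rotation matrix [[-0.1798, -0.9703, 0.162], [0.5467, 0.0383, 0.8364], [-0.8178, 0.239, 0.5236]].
0.5878 - 0.2541i + 0.4167j + 0.6452k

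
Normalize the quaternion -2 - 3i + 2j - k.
-0.4714 - 0.7071i + 0.4714j - 0.2357k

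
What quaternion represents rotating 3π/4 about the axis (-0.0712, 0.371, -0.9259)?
0.3827 - 0.0658i + 0.3428j - 0.8554k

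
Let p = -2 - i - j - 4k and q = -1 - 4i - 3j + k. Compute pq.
-1 - 4i + 24j + k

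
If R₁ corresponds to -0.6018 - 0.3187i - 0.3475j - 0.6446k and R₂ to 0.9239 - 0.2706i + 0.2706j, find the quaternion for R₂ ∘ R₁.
-0.5482 - 0.306i - 0.6583j - 0.4153k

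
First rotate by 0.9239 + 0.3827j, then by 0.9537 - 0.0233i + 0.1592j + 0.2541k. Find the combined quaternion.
0.8202 - 0.1188i + 0.5121j + 0.2258k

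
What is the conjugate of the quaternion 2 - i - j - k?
2 + i + j + k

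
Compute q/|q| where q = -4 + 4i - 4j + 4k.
-0.5 + 0.5i - 0.5j + 0.5k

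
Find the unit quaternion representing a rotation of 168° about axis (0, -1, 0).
0.1045 - 0.9945j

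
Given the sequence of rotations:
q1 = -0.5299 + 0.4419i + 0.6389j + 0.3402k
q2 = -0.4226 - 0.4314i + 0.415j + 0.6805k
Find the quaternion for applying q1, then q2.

q2 · q1 = -0.0821 - 0.2517i - 0.0424j - 0.9634k
-0.0821 - 0.2517i - 0.0424j - 0.9634k


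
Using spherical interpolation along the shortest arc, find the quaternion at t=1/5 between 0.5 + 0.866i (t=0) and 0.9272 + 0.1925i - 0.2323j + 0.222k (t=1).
0.6315 + 0.7719i - 0.0529j + 0.0506k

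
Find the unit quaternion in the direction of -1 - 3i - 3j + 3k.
-0.189 - 0.5669i - 0.5669j + 0.5669k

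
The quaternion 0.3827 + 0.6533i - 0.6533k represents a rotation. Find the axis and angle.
axis = (√2/2, 0, -√2/2), θ = 3π/4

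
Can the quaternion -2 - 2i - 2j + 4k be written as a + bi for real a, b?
No. The quaternion -2 - 2i - 2j + 4k has j-coefficient y = -2 and k-coefficient z = 4, not both zero, so it does not lie in the complex subalgebra spanned by 1 and i.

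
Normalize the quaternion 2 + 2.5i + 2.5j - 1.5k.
0.4619 + 0.5774i + 0.5774j - 0.3464k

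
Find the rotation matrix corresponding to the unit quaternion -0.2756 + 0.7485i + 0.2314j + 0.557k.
[[0.2724, 0.6534, 0.7063], [0.0394, -0.741, 0.6704], [0.9614, -0.1548, -0.2276]]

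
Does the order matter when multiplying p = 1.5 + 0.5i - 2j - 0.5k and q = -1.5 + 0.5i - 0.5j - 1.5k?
Yes: pq = -4.25 + 2.75i + 2.75j - 0.75k ≠ -4.25 - 2.75i + 1.75j - 2.25k = qp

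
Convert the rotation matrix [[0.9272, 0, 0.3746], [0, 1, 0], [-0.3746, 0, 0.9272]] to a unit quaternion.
0.9816 + 0.1908j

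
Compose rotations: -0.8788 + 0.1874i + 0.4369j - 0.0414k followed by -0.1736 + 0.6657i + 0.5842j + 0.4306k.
-0.2096 - 0.8299i - 0.481j - 0.1899k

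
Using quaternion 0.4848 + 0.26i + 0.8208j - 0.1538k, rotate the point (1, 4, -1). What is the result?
(1.193, 4.052, -0.395)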